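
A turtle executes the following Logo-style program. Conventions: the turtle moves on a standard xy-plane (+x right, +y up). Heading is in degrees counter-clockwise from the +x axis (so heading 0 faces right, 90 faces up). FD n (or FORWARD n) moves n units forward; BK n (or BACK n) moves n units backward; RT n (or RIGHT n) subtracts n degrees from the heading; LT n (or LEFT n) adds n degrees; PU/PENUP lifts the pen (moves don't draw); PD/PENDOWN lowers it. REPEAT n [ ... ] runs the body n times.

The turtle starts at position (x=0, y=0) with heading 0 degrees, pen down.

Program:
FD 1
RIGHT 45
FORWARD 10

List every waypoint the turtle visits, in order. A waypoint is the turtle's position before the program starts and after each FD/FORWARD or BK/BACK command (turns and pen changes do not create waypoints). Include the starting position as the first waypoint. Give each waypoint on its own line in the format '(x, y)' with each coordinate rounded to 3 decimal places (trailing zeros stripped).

Executing turtle program step by step:
Start: pos=(0,0), heading=0, pen down
FD 1: (0,0) -> (1,0) [heading=0, draw]
RT 45: heading 0 -> 315
FD 10: (1,0) -> (8.071,-7.071) [heading=315, draw]
Final: pos=(8.071,-7.071), heading=315, 2 segment(s) drawn
Waypoints (3 total):
(0, 0)
(1, 0)
(8.071, -7.071)

Answer: (0, 0)
(1, 0)
(8.071, -7.071)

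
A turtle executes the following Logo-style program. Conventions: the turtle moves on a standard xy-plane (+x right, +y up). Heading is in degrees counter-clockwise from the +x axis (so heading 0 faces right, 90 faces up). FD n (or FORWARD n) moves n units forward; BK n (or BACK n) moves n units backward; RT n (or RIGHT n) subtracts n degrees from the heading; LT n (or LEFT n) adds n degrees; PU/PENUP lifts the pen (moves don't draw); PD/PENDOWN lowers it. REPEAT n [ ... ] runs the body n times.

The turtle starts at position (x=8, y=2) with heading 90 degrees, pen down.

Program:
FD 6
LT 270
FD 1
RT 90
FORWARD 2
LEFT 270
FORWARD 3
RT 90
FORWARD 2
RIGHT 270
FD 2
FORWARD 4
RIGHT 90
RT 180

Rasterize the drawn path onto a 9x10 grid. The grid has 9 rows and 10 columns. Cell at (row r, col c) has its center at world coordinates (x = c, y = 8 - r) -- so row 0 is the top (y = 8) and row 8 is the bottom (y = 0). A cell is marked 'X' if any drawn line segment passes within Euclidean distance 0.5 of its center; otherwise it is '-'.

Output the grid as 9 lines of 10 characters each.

Answer: XXXXXXX-XX
------X-XX
------XXXX
--------X-
--------X-
--------X-
--------X-
----------
----------

Derivation:
Segment 0: (8,2) -> (8,8)
Segment 1: (8,8) -> (9,8)
Segment 2: (9,8) -> (9,6)
Segment 3: (9,6) -> (6,6)
Segment 4: (6,6) -> (6,8)
Segment 5: (6,8) -> (4,8)
Segment 6: (4,8) -> (0,8)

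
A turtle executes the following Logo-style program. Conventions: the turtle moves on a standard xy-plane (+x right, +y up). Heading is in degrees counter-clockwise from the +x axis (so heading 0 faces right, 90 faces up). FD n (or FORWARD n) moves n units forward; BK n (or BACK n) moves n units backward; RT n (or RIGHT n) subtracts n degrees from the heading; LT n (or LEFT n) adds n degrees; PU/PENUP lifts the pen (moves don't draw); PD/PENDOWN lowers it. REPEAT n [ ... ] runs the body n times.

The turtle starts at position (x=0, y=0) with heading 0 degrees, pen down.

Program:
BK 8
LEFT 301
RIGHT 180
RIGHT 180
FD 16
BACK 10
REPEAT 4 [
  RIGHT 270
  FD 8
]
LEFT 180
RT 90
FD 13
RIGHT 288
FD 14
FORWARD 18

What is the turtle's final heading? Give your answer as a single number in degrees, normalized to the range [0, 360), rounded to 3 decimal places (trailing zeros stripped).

Answer: 103

Derivation:
Executing turtle program step by step:
Start: pos=(0,0), heading=0, pen down
BK 8: (0,0) -> (-8,0) [heading=0, draw]
LT 301: heading 0 -> 301
RT 180: heading 301 -> 121
RT 180: heading 121 -> 301
FD 16: (-8,0) -> (0.241,-13.715) [heading=301, draw]
BK 10: (0.241,-13.715) -> (-4.91,-5.143) [heading=301, draw]
REPEAT 4 [
  -- iteration 1/4 --
  RT 270: heading 301 -> 31
  FD 8: (-4.91,-5.143) -> (1.948,-1.023) [heading=31, draw]
  -- iteration 2/4 --
  RT 270: heading 31 -> 121
  FD 8: (1.948,-1.023) -> (-2.173,5.835) [heading=121, draw]
  -- iteration 3/4 --
  RT 270: heading 121 -> 211
  FD 8: (-2.173,5.835) -> (-9.03,1.714) [heading=211, draw]
  -- iteration 4/4 --
  RT 270: heading 211 -> 301
  FD 8: (-9.03,1.714) -> (-4.91,-5.143) [heading=301, draw]
]
LT 180: heading 301 -> 121
RT 90: heading 121 -> 31
FD 13: (-4.91,-5.143) -> (6.233,1.552) [heading=31, draw]
RT 288: heading 31 -> 103
FD 14: (6.233,1.552) -> (3.084,15.194) [heading=103, draw]
FD 18: (3.084,15.194) -> (-0.965,32.732) [heading=103, draw]
Final: pos=(-0.965,32.732), heading=103, 10 segment(s) drawn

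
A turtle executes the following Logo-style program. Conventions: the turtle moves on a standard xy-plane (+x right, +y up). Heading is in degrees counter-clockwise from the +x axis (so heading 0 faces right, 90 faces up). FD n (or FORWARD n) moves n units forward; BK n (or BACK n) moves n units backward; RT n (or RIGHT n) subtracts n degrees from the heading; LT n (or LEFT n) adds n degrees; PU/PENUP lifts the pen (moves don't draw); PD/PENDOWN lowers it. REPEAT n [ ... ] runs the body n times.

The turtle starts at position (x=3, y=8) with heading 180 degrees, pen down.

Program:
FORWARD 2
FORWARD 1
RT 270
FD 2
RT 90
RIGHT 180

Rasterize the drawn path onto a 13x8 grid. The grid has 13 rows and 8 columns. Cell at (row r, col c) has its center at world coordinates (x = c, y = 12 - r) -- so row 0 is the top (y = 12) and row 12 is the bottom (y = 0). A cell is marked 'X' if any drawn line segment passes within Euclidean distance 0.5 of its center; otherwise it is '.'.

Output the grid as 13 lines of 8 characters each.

Answer: ........
........
........
........
XXXX....
X.......
X.......
........
........
........
........
........
........

Derivation:
Segment 0: (3,8) -> (1,8)
Segment 1: (1,8) -> (0,8)
Segment 2: (0,8) -> (0,6)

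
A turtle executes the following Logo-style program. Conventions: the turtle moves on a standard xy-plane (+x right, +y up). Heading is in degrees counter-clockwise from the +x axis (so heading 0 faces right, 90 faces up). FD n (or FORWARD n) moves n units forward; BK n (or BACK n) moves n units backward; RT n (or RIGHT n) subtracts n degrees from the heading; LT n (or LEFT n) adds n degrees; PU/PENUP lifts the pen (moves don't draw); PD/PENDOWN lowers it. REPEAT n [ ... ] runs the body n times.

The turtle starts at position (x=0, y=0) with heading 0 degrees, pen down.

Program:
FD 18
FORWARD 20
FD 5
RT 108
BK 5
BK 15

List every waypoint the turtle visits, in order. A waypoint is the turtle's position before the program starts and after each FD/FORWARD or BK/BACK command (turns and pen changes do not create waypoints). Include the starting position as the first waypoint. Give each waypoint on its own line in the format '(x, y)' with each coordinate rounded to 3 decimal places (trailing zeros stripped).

Executing turtle program step by step:
Start: pos=(0,0), heading=0, pen down
FD 18: (0,0) -> (18,0) [heading=0, draw]
FD 20: (18,0) -> (38,0) [heading=0, draw]
FD 5: (38,0) -> (43,0) [heading=0, draw]
RT 108: heading 0 -> 252
BK 5: (43,0) -> (44.545,4.755) [heading=252, draw]
BK 15: (44.545,4.755) -> (49.18,19.021) [heading=252, draw]
Final: pos=(49.18,19.021), heading=252, 5 segment(s) drawn
Waypoints (6 total):
(0, 0)
(18, 0)
(38, 0)
(43, 0)
(44.545, 4.755)
(49.18, 19.021)

Answer: (0, 0)
(18, 0)
(38, 0)
(43, 0)
(44.545, 4.755)
(49.18, 19.021)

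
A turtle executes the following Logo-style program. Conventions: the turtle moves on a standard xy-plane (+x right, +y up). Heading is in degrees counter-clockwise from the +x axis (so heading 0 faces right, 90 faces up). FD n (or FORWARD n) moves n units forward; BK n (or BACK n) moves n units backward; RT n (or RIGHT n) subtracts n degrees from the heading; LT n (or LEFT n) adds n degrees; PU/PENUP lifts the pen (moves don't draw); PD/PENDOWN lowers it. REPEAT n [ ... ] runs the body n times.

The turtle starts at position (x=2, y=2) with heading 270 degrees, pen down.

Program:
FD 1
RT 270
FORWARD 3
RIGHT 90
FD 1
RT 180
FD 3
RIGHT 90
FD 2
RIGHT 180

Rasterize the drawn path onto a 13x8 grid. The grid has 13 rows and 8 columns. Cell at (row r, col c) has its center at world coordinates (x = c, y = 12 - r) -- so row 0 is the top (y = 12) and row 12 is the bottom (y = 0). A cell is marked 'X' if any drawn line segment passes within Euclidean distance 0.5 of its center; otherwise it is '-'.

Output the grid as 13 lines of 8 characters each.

Answer: --------
--------
--------
--------
--------
--------
--------
--------
--------
-----XXX
--X--X--
--XXXX--
-----X--

Derivation:
Segment 0: (2,2) -> (2,1)
Segment 1: (2,1) -> (5,1)
Segment 2: (5,1) -> (5,0)
Segment 3: (5,0) -> (5,3)
Segment 4: (5,3) -> (7,3)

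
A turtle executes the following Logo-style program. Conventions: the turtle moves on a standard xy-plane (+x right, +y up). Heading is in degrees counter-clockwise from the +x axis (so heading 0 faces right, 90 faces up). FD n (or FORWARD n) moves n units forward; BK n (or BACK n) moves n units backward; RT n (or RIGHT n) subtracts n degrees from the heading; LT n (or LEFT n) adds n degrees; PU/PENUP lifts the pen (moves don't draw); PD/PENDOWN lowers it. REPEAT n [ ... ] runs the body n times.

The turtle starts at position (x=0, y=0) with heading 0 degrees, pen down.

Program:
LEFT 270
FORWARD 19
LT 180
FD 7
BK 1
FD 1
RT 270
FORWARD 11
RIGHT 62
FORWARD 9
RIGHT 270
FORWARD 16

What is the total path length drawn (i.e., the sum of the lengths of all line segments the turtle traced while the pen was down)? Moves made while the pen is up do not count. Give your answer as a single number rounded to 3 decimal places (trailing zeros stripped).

Executing turtle program step by step:
Start: pos=(0,0), heading=0, pen down
LT 270: heading 0 -> 270
FD 19: (0,0) -> (0,-19) [heading=270, draw]
LT 180: heading 270 -> 90
FD 7: (0,-19) -> (0,-12) [heading=90, draw]
BK 1: (0,-12) -> (0,-13) [heading=90, draw]
FD 1: (0,-13) -> (0,-12) [heading=90, draw]
RT 270: heading 90 -> 180
FD 11: (0,-12) -> (-11,-12) [heading=180, draw]
RT 62: heading 180 -> 118
FD 9: (-11,-12) -> (-15.225,-4.053) [heading=118, draw]
RT 270: heading 118 -> 208
FD 16: (-15.225,-4.053) -> (-29.352,-11.565) [heading=208, draw]
Final: pos=(-29.352,-11.565), heading=208, 7 segment(s) drawn

Segment lengths:
  seg 1: (0,0) -> (0,-19), length = 19
  seg 2: (0,-19) -> (0,-12), length = 7
  seg 3: (0,-12) -> (0,-13), length = 1
  seg 4: (0,-13) -> (0,-12), length = 1
  seg 5: (0,-12) -> (-11,-12), length = 11
  seg 6: (-11,-12) -> (-15.225,-4.053), length = 9
  seg 7: (-15.225,-4.053) -> (-29.352,-11.565), length = 16
Total = 64

Answer: 64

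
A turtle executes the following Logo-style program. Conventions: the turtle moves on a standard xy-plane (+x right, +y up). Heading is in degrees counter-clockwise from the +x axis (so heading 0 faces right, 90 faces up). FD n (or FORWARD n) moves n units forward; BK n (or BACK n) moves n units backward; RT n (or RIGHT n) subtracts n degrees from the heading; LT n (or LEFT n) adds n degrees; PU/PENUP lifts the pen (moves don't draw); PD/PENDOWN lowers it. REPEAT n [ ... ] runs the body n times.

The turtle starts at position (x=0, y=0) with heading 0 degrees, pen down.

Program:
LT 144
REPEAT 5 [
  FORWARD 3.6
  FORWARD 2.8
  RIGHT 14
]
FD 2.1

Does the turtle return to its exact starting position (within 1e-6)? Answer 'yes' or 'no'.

Answer: no

Derivation:
Executing turtle program step by step:
Start: pos=(0,0), heading=0, pen down
LT 144: heading 0 -> 144
REPEAT 5 [
  -- iteration 1/5 --
  FD 3.6: (0,0) -> (-2.912,2.116) [heading=144, draw]
  FD 2.8: (-2.912,2.116) -> (-5.178,3.762) [heading=144, draw]
  RT 14: heading 144 -> 130
  -- iteration 2/5 --
  FD 3.6: (-5.178,3.762) -> (-7.492,6.52) [heading=130, draw]
  FD 2.8: (-7.492,6.52) -> (-9.292,8.665) [heading=130, draw]
  RT 14: heading 130 -> 116
  -- iteration 3/5 --
  FD 3.6: (-9.292,8.665) -> (-10.87,11.9) [heading=116, draw]
  FD 2.8: (-10.87,11.9) -> (-12.097,14.417) [heading=116, draw]
  RT 14: heading 116 -> 102
  -- iteration 4/5 --
  FD 3.6: (-12.097,14.417) -> (-12.846,17.938) [heading=102, draw]
  FD 2.8: (-12.846,17.938) -> (-13.428,20.677) [heading=102, draw]
  RT 14: heading 102 -> 88
  -- iteration 5/5 --
  FD 3.6: (-13.428,20.677) -> (-13.302,24.275) [heading=88, draw]
  FD 2.8: (-13.302,24.275) -> (-13.204,27.073) [heading=88, draw]
  RT 14: heading 88 -> 74
]
FD 2.1: (-13.204,27.073) -> (-12.626,29.092) [heading=74, draw]
Final: pos=(-12.626,29.092), heading=74, 11 segment(s) drawn

Start position: (0, 0)
Final position: (-12.626, 29.092)
Distance = 31.713; >= 1e-6 -> NOT closed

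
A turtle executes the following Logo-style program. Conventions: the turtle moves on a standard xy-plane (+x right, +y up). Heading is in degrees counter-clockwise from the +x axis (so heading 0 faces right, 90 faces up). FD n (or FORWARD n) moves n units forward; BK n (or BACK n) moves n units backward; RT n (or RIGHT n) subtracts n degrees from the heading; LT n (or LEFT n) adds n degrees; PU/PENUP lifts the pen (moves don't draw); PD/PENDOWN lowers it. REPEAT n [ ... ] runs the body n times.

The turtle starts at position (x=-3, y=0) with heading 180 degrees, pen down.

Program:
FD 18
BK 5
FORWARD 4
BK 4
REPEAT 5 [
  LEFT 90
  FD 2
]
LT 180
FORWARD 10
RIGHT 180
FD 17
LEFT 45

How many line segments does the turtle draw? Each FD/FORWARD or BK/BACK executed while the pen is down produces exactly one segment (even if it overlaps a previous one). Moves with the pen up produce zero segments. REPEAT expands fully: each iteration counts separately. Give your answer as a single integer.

Answer: 11

Derivation:
Executing turtle program step by step:
Start: pos=(-3,0), heading=180, pen down
FD 18: (-3,0) -> (-21,0) [heading=180, draw]
BK 5: (-21,0) -> (-16,0) [heading=180, draw]
FD 4: (-16,0) -> (-20,0) [heading=180, draw]
BK 4: (-20,0) -> (-16,0) [heading=180, draw]
REPEAT 5 [
  -- iteration 1/5 --
  LT 90: heading 180 -> 270
  FD 2: (-16,0) -> (-16,-2) [heading=270, draw]
  -- iteration 2/5 --
  LT 90: heading 270 -> 0
  FD 2: (-16,-2) -> (-14,-2) [heading=0, draw]
  -- iteration 3/5 --
  LT 90: heading 0 -> 90
  FD 2: (-14,-2) -> (-14,0) [heading=90, draw]
  -- iteration 4/5 --
  LT 90: heading 90 -> 180
  FD 2: (-14,0) -> (-16,0) [heading=180, draw]
  -- iteration 5/5 --
  LT 90: heading 180 -> 270
  FD 2: (-16,0) -> (-16,-2) [heading=270, draw]
]
LT 180: heading 270 -> 90
FD 10: (-16,-2) -> (-16,8) [heading=90, draw]
RT 180: heading 90 -> 270
FD 17: (-16,8) -> (-16,-9) [heading=270, draw]
LT 45: heading 270 -> 315
Final: pos=(-16,-9), heading=315, 11 segment(s) drawn
Segments drawn: 11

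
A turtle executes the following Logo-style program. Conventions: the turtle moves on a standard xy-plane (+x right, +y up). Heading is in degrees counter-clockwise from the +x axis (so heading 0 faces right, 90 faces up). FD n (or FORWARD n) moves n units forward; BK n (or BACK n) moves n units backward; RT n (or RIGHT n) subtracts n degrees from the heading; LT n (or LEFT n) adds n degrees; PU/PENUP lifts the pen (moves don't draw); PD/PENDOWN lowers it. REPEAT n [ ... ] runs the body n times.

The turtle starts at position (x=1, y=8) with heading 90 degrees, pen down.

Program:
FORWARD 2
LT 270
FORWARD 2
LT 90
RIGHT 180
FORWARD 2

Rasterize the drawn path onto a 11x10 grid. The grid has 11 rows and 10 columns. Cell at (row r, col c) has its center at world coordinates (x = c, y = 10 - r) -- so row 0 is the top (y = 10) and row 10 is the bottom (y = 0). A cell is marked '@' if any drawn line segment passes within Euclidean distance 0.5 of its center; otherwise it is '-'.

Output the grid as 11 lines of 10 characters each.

Answer: -@@@------
-@-@------
-@-@------
----------
----------
----------
----------
----------
----------
----------
----------

Derivation:
Segment 0: (1,8) -> (1,10)
Segment 1: (1,10) -> (3,10)
Segment 2: (3,10) -> (3,8)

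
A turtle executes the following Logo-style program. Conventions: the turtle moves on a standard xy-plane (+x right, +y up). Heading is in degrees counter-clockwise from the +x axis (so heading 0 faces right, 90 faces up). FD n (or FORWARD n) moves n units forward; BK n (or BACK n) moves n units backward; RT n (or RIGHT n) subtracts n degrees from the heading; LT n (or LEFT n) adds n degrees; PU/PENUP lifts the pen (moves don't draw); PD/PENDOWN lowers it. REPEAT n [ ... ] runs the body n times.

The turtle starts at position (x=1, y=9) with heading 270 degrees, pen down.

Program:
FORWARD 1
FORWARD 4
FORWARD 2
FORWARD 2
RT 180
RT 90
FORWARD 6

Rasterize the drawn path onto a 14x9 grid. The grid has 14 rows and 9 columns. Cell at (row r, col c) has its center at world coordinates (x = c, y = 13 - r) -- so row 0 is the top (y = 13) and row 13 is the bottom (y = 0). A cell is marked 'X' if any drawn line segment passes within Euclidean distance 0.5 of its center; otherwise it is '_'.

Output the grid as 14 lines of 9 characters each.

Answer: _________
_________
_________
_________
_X_______
_X_______
_X_______
_X_______
_X_______
_X_______
_X_______
_X_______
_X_______
_XXXXXXX_

Derivation:
Segment 0: (1,9) -> (1,8)
Segment 1: (1,8) -> (1,4)
Segment 2: (1,4) -> (1,2)
Segment 3: (1,2) -> (1,0)
Segment 4: (1,0) -> (7,0)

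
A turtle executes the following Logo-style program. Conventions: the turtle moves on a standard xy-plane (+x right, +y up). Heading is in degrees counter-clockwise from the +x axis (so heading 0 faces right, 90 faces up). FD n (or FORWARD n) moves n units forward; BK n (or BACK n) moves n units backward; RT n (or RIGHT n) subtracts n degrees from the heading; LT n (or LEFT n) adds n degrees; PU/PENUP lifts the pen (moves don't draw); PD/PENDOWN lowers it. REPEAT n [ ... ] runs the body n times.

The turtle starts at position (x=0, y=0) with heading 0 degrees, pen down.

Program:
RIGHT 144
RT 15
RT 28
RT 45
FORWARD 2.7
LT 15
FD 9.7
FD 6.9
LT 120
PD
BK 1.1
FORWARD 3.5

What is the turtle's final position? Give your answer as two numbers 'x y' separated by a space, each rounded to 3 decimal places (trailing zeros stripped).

Answer: -15.212 9.736

Derivation:
Executing turtle program step by step:
Start: pos=(0,0), heading=0, pen down
RT 144: heading 0 -> 216
RT 15: heading 216 -> 201
RT 28: heading 201 -> 173
RT 45: heading 173 -> 128
FD 2.7: (0,0) -> (-1.662,2.128) [heading=128, draw]
LT 15: heading 128 -> 143
FD 9.7: (-1.662,2.128) -> (-9.409,7.965) [heading=143, draw]
FD 6.9: (-9.409,7.965) -> (-14.92,12.118) [heading=143, draw]
LT 120: heading 143 -> 263
PD: pen down
BK 1.1: (-14.92,12.118) -> (-14.786,13.21) [heading=263, draw]
FD 3.5: (-14.786,13.21) -> (-15.212,9.736) [heading=263, draw]
Final: pos=(-15.212,9.736), heading=263, 5 segment(s) drawn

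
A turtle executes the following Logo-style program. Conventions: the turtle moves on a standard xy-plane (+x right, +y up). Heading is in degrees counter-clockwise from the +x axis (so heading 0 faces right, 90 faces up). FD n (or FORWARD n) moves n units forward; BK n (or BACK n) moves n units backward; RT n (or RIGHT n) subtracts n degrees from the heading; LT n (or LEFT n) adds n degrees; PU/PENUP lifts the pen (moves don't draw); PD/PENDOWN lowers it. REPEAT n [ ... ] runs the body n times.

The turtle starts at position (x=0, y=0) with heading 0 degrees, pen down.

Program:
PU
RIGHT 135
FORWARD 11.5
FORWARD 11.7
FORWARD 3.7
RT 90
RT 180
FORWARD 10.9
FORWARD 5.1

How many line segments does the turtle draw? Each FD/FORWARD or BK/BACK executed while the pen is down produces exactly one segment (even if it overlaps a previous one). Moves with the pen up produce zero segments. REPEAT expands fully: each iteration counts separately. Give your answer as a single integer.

Answer: 0

Derivation:
Executing turtle program step by step:
Start: pos=(0,0), heading=0, pen down
PU: pen up
RT 135: heading 0 -> 225
FD 11.5: (0,0) -> (-8.132,-8.132) [heading=225, move]
FD 11.7: (-8.132,-8.132) -> (-16.405,-16.405) [heading=225, move]
FD 3.7: (-16.405,-16.405) -> (-19.021,-19.021) [heading=225, move]
RT 90: heading 225 -> 135
RT 180: heading 135 -> 315
FD 10.9: (-19.021,-19.021) -> (-11.314,-26.729) [heading=315, move]
FD 5.1: (-11.314,-26.729) -> (-7.707,-30.335) [heading=315, move]
Final: pos=(-7.707,-30.335), heading=315, 0 segment(s) drawn
Segments drawn: 0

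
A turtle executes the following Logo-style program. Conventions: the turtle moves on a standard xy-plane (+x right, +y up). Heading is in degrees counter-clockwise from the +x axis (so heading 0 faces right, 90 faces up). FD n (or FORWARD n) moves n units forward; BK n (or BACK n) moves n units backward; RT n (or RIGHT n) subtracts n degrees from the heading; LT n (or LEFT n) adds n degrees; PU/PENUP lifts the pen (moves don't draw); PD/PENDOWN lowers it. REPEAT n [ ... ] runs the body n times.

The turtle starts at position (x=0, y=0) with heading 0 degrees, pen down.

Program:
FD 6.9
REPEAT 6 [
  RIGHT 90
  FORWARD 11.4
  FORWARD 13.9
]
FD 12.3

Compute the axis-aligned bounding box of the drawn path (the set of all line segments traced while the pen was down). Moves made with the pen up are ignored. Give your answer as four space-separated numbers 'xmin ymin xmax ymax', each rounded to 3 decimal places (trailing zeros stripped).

Answer: -30.7 -25.3 6.9 0

Derivation:
Executing turtle program step by step:
Start: pos=(0,0), heading=0, pen down
FD 6.9: (0,0) -> (6.9,0) [heading=0, draw]
REPEAT 6 [
  -- iteration 1/6 --
  RT 90: heading 0 -> 270
  FD 11.4: (6.9,0) -> (6.9,-11.4) [heading=270, draw]
  FD 13.9: (6.9,-11.4) -> (6.9,-25.3) [heading=270, draw]
  -- iteration 2/6 --
  RT 90: heading 270 -> 180
  FD 11.4: (6.9,-25.3) -> (-4.5,-25.3) [heading=180, draw]
  FD 13.9: (-4.5,-25.3) -> (-18.4,-25.3) [heading=180, draw]
  -- iteration 3/6 --
  RT 90: heading 180 -> 90
  FD 11.4: (-18.4,-25.3) -> (-18.4,-13.9) [heading=90, draw]
  FD 13.9: (-18.4,-13.9) -> (-18.4,0) [heading=90, draw]
  -- iteration 4/6 --
  RT 90: heading 90 -> 0
  FD 11.4: (-18.4,0) -> (-7,0) [heading=0, draw]
  FD 13.9: (-7,0) -> (6.9,0) [heading=0, draw]
  -- iteration 5/6 --
  RT 90: heading 0 -> 270
  FD 11.4: (6.9,0) -> (6.9,-11.4) [heading=270, draw]
  FD 13.9: (6.9,-11.4) -> (6.9,-25.3) [heading=270, draw]
  -- iteration 6/6 --
  RT 90: heading 270 -> 180
  FD 11.4: (6.9,-25.3) -> (-4.5,-25.3) [heading=180, draw]
  FD 13.9: (-4.5,-25.3) -> (-18.4,-25.3) [heading=180, draw]
]
FD 12.3: (-18.4,-25.3) -> (-30.7,-25.3) [heading=180, draw]
Final: pos=(-30.7,-25.3), heading=180, 14 segment(s) drawn

Segment endpoints: x in {-30.7, -18.4, -18.4, -18.4, -7, -4.5, -4.5, 0, 6.9, 6.9, 6.9, 6.9, 6.9, 6.9}, y in {-25.3, -25.3, -25.3, -25.3, -13.9, -11.4, -11.4, 0, 0, 0}
xmin=-30.7, ymin=-25.3, xmax=6.9, ymax=0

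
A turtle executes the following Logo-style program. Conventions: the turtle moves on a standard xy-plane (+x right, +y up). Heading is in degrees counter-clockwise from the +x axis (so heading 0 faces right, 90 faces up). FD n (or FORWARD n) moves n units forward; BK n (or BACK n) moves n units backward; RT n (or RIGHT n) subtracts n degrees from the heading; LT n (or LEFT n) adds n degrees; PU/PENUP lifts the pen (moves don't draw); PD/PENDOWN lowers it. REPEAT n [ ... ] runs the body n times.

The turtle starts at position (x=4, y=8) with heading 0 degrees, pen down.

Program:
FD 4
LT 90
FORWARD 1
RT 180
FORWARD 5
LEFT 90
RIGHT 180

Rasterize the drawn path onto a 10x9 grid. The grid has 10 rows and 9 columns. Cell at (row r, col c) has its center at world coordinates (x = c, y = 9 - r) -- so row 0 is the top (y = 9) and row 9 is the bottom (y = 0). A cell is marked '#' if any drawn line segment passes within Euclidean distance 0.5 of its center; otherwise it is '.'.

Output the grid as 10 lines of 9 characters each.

Answer: ........#
....#####
........#
........#
........#
........#
.........
.........
.........
.........

Derivation:
Segment 0: (4,8) -> (8,8)
Segment 1: (8,8) -> (8,9)
Segment 2: (8,9) -> (8,4)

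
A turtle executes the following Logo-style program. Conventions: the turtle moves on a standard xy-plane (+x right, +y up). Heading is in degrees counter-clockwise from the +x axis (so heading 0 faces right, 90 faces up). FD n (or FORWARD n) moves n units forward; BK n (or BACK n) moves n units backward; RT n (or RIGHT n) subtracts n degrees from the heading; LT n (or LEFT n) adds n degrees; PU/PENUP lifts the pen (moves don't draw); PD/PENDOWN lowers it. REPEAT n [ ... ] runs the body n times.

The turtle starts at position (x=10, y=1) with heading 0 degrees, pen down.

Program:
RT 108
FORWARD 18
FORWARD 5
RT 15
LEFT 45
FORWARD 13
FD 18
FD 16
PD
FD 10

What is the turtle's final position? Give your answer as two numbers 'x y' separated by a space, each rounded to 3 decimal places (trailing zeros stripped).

Answer: 14.744 -76.629

Derivation:
Executing turtle program step by step:
Start: pos=(10,1), heading=0, pen down
RT 108: heading 0 -> 252
FD 18: (10,1) -> (4.438,-16.119) [heading=252, draw]
FD 5: (4.438,-16.119) -> (2.893,-20.874) [heading=252, draw]
RT 15: heading 252 -> 237
LT 45: heading 237 -> 282
FD 13: (2.893,-20.874) -> (5.595,-33.59) [heading=282, draw]
FD 18: (5.595,-33.59) -> (9.338,-51.197) [heading=282, draw]
FD 16: (9.338,-51.197) -> (12.664,-66.847) [heading=282, draw]
PD: pen down
FD 10: (12.664,-66.847) -> (14.744,-76.629) [heading=282, draw]
Final: pos=(14.744,-76.629), heading=282, 6 segment(s) drawn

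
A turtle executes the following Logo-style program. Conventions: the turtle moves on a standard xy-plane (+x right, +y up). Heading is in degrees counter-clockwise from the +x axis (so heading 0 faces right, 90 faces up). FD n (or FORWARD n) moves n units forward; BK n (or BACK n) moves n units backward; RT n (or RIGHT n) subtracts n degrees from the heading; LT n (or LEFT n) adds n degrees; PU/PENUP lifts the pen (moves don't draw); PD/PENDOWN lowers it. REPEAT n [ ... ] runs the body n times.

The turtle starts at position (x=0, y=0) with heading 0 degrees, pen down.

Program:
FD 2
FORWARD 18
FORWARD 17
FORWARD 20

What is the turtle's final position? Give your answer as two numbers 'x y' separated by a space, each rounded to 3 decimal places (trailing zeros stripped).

Executing turtle program step by step:
Start: pos=(0,0), heading=0, pen down
FD 2: (0,0) -> (2,0) [heading=0, draw]
FD 18: (2,0) -> (20,0) [heading=0, draw]
FD 17: (20,0) -> (37,0) [heading=0, draw]
FD 20: (37,0) -> (57,0) [heading=0, draw]
Final: pos=(57,0), heading=0, 4 segment(s) drawn

Answer: 57 0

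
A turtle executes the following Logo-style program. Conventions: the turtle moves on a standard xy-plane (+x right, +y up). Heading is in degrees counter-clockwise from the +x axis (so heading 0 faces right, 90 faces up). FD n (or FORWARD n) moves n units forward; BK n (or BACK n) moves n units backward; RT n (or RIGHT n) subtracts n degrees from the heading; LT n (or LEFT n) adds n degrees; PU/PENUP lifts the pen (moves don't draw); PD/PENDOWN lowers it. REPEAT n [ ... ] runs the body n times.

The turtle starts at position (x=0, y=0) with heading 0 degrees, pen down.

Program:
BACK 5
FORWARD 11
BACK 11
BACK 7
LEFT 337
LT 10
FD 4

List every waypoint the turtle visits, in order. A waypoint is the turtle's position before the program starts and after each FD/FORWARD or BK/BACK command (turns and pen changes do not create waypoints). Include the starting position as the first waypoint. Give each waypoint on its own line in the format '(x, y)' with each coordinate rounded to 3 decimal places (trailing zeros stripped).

Executing turtle program step by step:
Start: pos=(0,0), heading=0, pen down
BK 5: (0,0) -> (-5,0) [heading=0, draw]
FD 11: (-5,0) -> (6,0) [heading=0, draw]
BK 11: (6,0) -> (-5,0) [heading=0, draw]
BK 7: (-5,0) -> (-12,0) [heading=0, draw]
LT 337: heading 0 -> 337
LT 10: heading 337 -> 347
FD 4: (-12,0) -> (-8.103,-0.9) [heading=347, draw]
Final: pos=(-8.103,-0.9), heading=347, 5 segment(s) drawn
Waypoints (6 total):
(0, 0)
(-5, 0)
(6, 0)
(-5, 0)
(-12, 0)
(-8.103, -0.9)

Answer: (0, 0)
(-5, 0)
(6, 0)
(-5, 0)
(-12, 0)
(-8.103, -0.9)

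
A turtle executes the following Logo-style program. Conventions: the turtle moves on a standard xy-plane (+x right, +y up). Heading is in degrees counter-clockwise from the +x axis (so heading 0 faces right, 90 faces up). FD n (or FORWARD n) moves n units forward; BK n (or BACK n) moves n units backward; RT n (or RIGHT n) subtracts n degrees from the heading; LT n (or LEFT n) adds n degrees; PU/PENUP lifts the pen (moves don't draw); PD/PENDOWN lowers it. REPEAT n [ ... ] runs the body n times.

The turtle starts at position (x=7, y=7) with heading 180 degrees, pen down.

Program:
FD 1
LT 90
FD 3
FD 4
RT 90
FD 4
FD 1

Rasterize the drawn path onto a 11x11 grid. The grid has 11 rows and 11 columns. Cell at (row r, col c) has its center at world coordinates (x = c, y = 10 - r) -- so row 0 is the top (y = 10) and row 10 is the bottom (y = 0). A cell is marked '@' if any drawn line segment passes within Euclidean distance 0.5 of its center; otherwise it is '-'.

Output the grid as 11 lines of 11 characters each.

Answer: -----------
-----------
-----------
------@@---
------@----
------@----
------@----
------@----
------@----
------@----
-@@@@@@----

Derivation:
Segment 0: (7,7) -> (6,7)
Segment 1: (6,7) -> (6,4)
Segment 2: (6,4) -> (6,0)
Segment 3: (6,0) -> (2,0)
Segment 4: (2,0) -> (1,0)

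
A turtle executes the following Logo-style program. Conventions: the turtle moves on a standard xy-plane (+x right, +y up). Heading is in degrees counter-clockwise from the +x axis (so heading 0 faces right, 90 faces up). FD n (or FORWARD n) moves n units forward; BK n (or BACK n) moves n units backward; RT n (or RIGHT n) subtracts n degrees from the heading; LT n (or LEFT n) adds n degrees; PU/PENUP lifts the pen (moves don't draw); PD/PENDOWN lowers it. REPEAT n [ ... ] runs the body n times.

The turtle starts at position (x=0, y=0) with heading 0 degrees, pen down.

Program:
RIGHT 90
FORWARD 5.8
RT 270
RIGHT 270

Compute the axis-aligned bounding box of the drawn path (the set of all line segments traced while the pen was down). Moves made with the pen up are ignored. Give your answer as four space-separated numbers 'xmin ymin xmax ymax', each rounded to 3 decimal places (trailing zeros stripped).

Answer: 0 -5.8 0 0

Derivation:
Executing turtle program step by step:
Start: pos=(0,0), heading=0, pen down
RT 90: heading 0 -> 270
FD 5.8: (0,0) -> (0,-5.8) [heading=270, draw]
RT 270: heading 270 -> 0
RT 270: heading 0 -> 90
Final: pos=(0,-5.8), heading=90, 1 segment(s) drawn

Segment endpoints: x in {0, 0}, y in {-5.8, 0}
xmin=0, ymin=-5.8, xmax=0, ymax=0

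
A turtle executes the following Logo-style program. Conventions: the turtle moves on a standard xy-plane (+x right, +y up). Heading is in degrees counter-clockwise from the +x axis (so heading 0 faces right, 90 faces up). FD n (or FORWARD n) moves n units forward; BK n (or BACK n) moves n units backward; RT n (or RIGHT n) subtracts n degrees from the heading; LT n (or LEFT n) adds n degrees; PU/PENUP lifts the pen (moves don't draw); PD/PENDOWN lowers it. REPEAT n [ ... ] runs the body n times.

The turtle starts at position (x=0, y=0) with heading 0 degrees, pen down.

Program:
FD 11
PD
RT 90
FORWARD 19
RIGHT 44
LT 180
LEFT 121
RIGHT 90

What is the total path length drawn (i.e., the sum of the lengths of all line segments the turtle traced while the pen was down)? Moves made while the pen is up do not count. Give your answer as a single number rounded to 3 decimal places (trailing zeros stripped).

Executing turtle program step by step:
Start: pos=(0,0), heading=0, pen down
FD 11: (0,0) -> (11,0) [heading=0, draw]
PD: pen down
RT 90: heading 0 -> 270
FD 19: (11,0) -> (11,-19) [heading=270, draw]
RT 44: heading 270 -> 226
LT 180: heading 226 -> 46
LT 121: heading 46 -> 167
RT 90: heading 167 -> 77
Final: pos=(11,-19), heading=77, 2 segment(s) drawn

Segment lengths:
  seg 1: (0,0) -> (11,0), length = 11
  seg 2: (11,0) -> (11,-19), length = 19
Total = 30

Answer: 30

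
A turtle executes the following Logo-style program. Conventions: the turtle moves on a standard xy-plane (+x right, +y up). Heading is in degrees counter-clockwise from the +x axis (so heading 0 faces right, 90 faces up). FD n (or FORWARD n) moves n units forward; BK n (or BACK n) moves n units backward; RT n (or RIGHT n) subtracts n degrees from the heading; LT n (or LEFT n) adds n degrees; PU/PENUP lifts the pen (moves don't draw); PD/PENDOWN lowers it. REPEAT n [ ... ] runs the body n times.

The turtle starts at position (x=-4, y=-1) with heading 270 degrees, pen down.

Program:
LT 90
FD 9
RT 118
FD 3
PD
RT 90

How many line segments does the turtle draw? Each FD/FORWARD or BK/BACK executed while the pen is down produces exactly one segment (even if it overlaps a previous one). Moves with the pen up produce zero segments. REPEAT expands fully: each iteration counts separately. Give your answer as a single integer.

Answer: 2

Derivation:
Executing turtle program step by step:
Start: pos=(-4,-1), heading=270, pen down
LT 90: heading 270 -> 0
FD 9: (-4,-1) -> (5,-1) [heading=0, draw]
RT 118: heading 0 -> 242
FD 3: (5,-1) -> (3.592,-3.649) [heading=242, draw]
PD: pen down
RT 90: heading 242 -> 152
Final: pos=(3.592,-3.649), heading=152, 2 segment(s) drawn
Segments drawn: 2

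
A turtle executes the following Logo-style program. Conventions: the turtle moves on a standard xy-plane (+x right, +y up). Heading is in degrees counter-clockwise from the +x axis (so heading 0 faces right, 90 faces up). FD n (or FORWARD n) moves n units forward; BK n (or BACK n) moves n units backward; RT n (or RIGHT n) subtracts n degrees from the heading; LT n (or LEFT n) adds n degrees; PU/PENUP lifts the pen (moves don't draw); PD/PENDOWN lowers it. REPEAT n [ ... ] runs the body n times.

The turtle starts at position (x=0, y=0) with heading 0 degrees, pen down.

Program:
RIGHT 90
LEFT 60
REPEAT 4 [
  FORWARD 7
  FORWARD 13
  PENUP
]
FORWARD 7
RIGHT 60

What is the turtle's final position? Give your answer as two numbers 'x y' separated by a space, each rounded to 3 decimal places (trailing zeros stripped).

Executing turtle program step by step:
Start: pos=(0,0), heading=0, pen down
RT 90: heading 0 -> 270
LT 60: heading 270 -> 330
REPEAT 4 [
  -- iteration 1/4 --
  FD 7: (0,0) -> (6.062,-3.5) [heading=330, draw]
  FD 13: (6.062,-3.5) -> (17.321,-10) [heading=330, draw]
  PU: pen up
  -- iteration 2/4 --
  FD 7: (17.321,-10) -> (23.383,-13.5) [heading=330, move]
  FD 13: (23.383,-13.5) -> (34.641,-20) [heading=330, move]
  PU: pen up
  -- iteration 3/4 --
  FD 7: (34.641,-20) -> (40.703,-23.5) [heading=330, move]
  FD 13: (40.703,-23.5) -> (51.962,-30) [heading=330, move]
  PU: pen up
  -- iteration 4/4 --
  FD 7: (51.962,-30) -> (58.024,-33.5) [heading=330, move]
  FD 13: (58.024,-33.5) -> (69.282,-40) [heading=330, move]
  PU: pen up
]
FD 7: (69.282,-40) -> (75.344,-43.5) [heading=330, move]
RT 60: heading 330 -> 270
Final: pos=(75.344,-43.5), heading=270, 2 segment(s) drawn

Answer: 75.344 -43.5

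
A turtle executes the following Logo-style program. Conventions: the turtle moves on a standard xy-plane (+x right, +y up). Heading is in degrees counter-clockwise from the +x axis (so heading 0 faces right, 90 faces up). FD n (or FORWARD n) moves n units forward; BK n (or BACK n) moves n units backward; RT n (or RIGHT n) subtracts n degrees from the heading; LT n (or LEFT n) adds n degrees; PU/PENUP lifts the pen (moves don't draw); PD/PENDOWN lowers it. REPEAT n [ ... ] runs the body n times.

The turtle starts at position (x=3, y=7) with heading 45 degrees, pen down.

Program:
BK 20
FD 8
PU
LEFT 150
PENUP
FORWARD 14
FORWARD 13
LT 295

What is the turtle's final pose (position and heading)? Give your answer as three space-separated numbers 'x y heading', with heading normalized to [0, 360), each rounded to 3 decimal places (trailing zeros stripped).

Executing turtle program step by step:
Start: pos=(3,7), heading=45, pen down
BK 20: (3,7) -> (-11.142,-7.142) [heading=45, draw]
FD 8: (-11.142,-7.142) -> (-5.485,-1.485) [heading=45, draw]
PU: pen up
LT 150: heading 45 -> 195
PU: pen up
FD 14: (-5.485,-1.485) -> (-19.008,-5.109) [heading=195, move]
FD 13: (-19.008,-5.109) -> (-31.565,-8.473) [heading=195, move]
LT 295: heading 195 -> 130
Final: pos=(-31.565,-8.473), heading=130, 2 segment(s) drawn

Answer: -31.565 -8.473 130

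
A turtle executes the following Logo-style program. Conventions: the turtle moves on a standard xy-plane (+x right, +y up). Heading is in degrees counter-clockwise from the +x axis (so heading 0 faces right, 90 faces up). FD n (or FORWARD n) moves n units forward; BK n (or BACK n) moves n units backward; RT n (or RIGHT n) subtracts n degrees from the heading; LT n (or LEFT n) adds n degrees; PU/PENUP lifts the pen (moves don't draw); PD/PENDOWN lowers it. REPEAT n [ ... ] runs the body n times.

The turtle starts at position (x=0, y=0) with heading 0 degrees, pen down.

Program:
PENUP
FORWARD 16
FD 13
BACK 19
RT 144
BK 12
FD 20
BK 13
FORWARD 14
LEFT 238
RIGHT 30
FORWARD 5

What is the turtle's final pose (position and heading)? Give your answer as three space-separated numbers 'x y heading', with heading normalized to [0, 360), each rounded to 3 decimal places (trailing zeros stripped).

Executing turtle program step by step:
Start: pos=(0,0), heading=0, pen down
PU: pen up
FD 16: (0,0) -> (16,0) [heading=0, move]
FD 13: (16,0) -> (29,0) [heading=0, move]
BK 19: (29,0) -> (10,0) [heading=0, move]
RT 144: heading 0 -> 216
BK 12: (10,0) -> (19.708,7.053) [heading=216, move]
FD 20: (19.708,7.053) -> (3.528,-4.702) [heading=216, move]
BK 13: (3.528,-4.702) -> (14.045,2.939) [heading=216, move]
FD 14: (14.045,2.939) -> (2.719,-5.29) [heading=216, move]
LT 238: heading 216 -> 94
RT 30: heading 94 -> 64
FD 5: (2.719,-5.29) -> (4.911,-0.796) [heading=64, move]
Final: pos=(4.911,-0.796), heading=64, 0 segment(s) drawn

Answer: 4.911 -0.796 64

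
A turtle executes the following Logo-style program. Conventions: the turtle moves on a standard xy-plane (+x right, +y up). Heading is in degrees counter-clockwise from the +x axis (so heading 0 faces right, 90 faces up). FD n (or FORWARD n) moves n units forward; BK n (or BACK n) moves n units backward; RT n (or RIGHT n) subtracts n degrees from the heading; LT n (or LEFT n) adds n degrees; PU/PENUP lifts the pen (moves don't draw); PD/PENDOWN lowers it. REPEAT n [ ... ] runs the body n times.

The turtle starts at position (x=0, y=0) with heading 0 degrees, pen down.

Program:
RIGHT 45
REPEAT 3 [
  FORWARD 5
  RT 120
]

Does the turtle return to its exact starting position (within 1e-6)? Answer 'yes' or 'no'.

Answer: yes

Derivation:
Executing turtle program step by step:
Start: pos=(0,0), heading=0, pen down
RT 45: heading 0 -> 315
REPEAT 3 [
  -- iteration 1/3 --
  FD 5: (0,0) -> (3.536,-3.536) [heading=315, draw]
  RT 120: heading 315 -> 195
  -- iteration 2/3 --
  FD 5: (3.536,-3.536) -> (-1.294,-4.83) [heading=195, draw]
  RT 120: heading 195 -> 75
  -- iteration 3/3 --
  FD 5: (-1.294,-4.83) -> (0,0) [heading=75, draw]
  RT 120: heading 75 -> 315
]
Final: pos=(0,0), heading=315, 3 segment(s) drawn

Start position: (0, 0)
Final position: (0, 0)
Distance = 0; < 1e-6 -> CLOSED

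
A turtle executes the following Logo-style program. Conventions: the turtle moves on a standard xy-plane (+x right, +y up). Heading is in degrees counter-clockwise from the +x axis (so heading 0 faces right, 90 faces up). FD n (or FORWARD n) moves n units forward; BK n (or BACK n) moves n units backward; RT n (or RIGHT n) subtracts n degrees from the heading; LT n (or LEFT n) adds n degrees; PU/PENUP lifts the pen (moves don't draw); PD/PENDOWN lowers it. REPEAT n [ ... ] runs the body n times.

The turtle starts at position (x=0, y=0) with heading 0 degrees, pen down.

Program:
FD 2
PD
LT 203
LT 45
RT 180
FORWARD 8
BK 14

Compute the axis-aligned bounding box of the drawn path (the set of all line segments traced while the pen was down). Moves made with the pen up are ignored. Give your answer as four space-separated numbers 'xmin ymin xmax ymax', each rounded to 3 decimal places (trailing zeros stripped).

Answer: -0.248 -5.563 4.997 7.417

Derivation:
Executing turtle program step by step:
Start: pos=(0,0), heading=0, pen down
FD 2: (0,0) -> (2,0) [heading=0, draw]
PD: pen down
LT 203: heading 0 -> 203
LT 45: heading 203 -> 248
RT 180: heading 248 -> 68
FD 8: (2,0) -> (4.997,7.417) [heading=68, draw]
BK 14: (4.997,7.417) -> (-0.248,-5.563) [heading=68, draw]
Final: pos=(-0.248,-5.563), heading=68, 3 segment(s) drawn

Segment endpoints: x in {-0.248, 0, 2, 4.997}, y in {-5.563, 0, 7.417}
xmin=-0.248, ymin=-5.563, xmax=4.997, ymax=7.417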